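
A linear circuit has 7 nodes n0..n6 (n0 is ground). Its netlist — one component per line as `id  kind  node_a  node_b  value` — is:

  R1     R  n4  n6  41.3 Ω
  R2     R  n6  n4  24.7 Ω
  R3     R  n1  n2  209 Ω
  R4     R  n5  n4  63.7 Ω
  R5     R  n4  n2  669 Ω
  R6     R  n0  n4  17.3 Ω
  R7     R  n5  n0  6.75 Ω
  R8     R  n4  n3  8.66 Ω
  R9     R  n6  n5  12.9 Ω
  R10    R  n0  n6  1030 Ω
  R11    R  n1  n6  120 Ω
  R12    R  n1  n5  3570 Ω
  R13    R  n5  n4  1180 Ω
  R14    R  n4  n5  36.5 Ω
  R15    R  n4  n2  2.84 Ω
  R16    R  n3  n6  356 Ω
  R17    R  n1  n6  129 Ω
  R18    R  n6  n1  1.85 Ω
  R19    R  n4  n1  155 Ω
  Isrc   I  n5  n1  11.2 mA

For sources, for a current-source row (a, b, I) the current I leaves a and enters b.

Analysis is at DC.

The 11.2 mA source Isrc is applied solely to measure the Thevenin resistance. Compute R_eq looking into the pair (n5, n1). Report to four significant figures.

R_eq = 9.958 Ω

Apply KCL at each of the 6 non-ground nodes and solve the resulting linear system.
Node n1: branches {R3, R11, R12, R17, R18, R19, Isrc} → V_1 = 0.09829
Node n2: branches {R3, R5, R15} → V_2 = 0.03348
Node n3: branches {R8, R16} → V_3 = 0.03372
Node n4: branches {R1, R2, R4, R5, R6, R8, R13, R14, R15, R19} → V_4 = 0.03260
Node n5: branches {R4, R7, R9, R12, R13, R14, Isrc} → V_5 = -0.01324
Node n6: branches {R1, R2, R9, R10, R11, R16, R17, R18} → V_6 = 0.07954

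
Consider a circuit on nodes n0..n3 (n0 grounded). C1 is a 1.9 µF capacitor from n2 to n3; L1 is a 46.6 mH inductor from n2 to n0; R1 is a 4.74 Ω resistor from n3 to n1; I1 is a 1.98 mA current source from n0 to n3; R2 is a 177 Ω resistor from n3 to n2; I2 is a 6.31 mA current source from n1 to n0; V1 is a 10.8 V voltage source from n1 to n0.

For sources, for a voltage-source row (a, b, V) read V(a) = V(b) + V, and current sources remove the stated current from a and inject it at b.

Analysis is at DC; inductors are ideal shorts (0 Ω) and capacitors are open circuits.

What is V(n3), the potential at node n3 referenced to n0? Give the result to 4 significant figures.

Apply KCL at each of the 3 non-ground nodes and solve the resulting linear system.
Node n1: branches {R1, I2, V1} → V_1 = 10.80
Node n2: branches {C1, L1, R2} → V_2 = 0.000
Node n3: branches {C1, R1, I1, R2} → V_3 = 10.53
Source currents: i(L1)=0.05948, i(V1)=-0.06381

10.53 V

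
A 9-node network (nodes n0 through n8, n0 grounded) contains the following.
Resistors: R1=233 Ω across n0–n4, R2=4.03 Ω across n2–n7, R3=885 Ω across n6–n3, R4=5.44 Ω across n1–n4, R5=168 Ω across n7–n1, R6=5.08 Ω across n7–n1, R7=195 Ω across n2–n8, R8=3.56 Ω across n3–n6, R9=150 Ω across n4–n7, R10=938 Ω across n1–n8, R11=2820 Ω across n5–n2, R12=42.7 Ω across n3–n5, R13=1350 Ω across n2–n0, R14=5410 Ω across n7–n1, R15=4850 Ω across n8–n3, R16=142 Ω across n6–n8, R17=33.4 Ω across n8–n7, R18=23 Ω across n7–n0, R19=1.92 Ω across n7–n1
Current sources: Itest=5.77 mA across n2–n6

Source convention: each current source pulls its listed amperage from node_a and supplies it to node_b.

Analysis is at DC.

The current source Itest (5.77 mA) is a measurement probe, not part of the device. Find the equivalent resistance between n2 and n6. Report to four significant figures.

R_eq = 159.2 Ω

Element admittances at DC:
  Y(R1) = 0.004292 S between n0,n4
  Y(R2) = 0.2481 S between n2,n7
  Y(R3) = 0.001130 S between n6,n3
  Y(R4) = 0.1838 S between n1,n4
  Y(R5) = 0.005952 S between n7,n1
  Y(R6) = 0.1969 S between n7,n1
  Y(R7) = 0.005128 S between n2,n8
  Y(R8) = 0.2809 S between n3,n6
  Y(R9) = 0.006667 S between n4,n7
  Y(R10) = 0.001066 S between n1,n8
  Y(R11) = 0.0003546 S between n5,n2
  Y(R12) = 0.02342 S between n3,n5
  Y(R13) = 0.0007407 S between n2,n0
  Y(R14) = 0.0001848 S between n7,n1
  Y(R15) = 0.0002062 S between n8,n3
  Y(R16) = 0.007042 S between n6,n8
  Y(R17) = 0.02994 S between n8,n7
  Y(R18) = 0.04348 S between n7,n0
  Y(R19) = 0.5208 S between n7,n1
  Itest: injects 0.00577 A into n6 (from n2)
Assemble and solve the 8×8 MNA system:
  V(n1)=0.0004781  V(n2)=-0.01820  V(n3)=0.8987  V(n4)=0.0004602  V(n5)=0.8850  V(n6)=0.9004  V(n7)=0.0002646  V(n8)=0.1485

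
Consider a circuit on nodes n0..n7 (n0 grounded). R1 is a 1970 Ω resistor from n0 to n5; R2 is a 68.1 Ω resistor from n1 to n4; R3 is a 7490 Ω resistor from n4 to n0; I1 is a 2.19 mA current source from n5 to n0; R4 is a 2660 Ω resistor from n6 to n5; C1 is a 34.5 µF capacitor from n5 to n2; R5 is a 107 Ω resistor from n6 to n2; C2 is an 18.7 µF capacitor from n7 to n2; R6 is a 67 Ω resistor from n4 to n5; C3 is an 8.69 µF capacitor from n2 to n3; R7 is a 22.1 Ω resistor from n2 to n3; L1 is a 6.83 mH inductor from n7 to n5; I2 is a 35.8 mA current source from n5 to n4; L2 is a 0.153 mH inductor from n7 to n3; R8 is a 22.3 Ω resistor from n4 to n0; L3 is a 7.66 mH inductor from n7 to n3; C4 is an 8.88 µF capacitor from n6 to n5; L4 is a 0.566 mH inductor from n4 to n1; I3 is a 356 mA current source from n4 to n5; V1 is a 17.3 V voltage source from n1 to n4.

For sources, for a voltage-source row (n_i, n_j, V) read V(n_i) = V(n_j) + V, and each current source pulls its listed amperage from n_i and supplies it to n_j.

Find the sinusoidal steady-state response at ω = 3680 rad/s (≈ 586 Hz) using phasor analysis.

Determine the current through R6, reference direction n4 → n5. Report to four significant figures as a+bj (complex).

-0.3077+0.000j A

MNA unknowns: 7 node voltages V₁..V_7 plus 1 source current (V1)
R1: Y=0.0005076+0.000j on G[0,5]
R2: Y=0.01468+0.000j on G[1,4]
R3: Y=0.0001335+0.000j on G[4,0]
I1: z[5]−=0.00219, z[0]+=0.00219
R4: Y=0.0003759+0.000j on G[6,5]
C1: Y=0.000+0.1270j on G[5,2]
R5: Y=0.009346+0.000j on G[6,2]
C2: Y=0.000+0.06882j on G[7,2]
R6: Y=0.01493+0.000j on G[4,5]
C3: Y=0.000+0.03198j on G[2,3]
R7: Y=0.04525+0.000j on G[2,3]
L1: Y=0.000-0.03979j on G[7,5]
I2: z[5]−=0.0358, z[4]+=0.0358
L2: Y=0.000-1.776j on G[7,3]
R8: Y=0.04484+0.000j on G[4,0]
L3: Y=0.000-0.03548j on G[7,3]
C4: Y=0.000+0.03268j on G[6,5]
L4: Y=0.000-0.4801j on G[4,1]
I3: z[4]−=0.356, z[5]+=0.356
V1: row V1−V4=17.3, i_V1 at 1,4
solve → V1=17.02+0.000j, V2=20.34+0.000j, V3=20.34+0.000j, V4=-0.2782+0.000j, V5=20.34+0.000j, V6=20.34+0.000j, V7=20.34+0.000j
aux → i_V1=-0.2540+8.306j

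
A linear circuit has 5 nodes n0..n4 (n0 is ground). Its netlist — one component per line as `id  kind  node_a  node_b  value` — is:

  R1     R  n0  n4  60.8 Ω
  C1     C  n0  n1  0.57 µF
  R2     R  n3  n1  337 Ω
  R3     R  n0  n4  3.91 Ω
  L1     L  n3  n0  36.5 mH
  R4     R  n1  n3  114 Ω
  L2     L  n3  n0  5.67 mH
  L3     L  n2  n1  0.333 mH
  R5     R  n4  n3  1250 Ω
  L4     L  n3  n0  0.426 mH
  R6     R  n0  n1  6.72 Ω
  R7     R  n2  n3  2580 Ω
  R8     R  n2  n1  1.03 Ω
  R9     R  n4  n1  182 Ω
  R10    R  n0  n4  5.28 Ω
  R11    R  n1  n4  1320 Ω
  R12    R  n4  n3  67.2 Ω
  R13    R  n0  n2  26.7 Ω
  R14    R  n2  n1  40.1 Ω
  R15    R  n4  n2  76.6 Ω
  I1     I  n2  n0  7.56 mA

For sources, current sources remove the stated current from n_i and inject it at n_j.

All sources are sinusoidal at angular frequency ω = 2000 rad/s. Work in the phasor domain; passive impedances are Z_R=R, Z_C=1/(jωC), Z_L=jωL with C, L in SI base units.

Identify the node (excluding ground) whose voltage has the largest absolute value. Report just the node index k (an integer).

2

Apply KCL at each of the 4 non-ground nodes and solve the resulting linear system.
Node n1: branches {C1, R2, R4, L3, R6, R8, R9, R11, R14} → V_1 = -0.03443+0.0007700j
Node n2: branches {L3, R7, R8, R13, R14, R15, I1} → V_2 = -0.03623-0.001854j
Node n3: branches {R2, L1, R4, L2, R5, L4, R7, R12} → V_3 = -1.342e-05-0.0003446j
Node n4: branches {R1, R3, R5, R9, R10, R11, R12, R15} → V_4 = -0.001386-4.992e-05j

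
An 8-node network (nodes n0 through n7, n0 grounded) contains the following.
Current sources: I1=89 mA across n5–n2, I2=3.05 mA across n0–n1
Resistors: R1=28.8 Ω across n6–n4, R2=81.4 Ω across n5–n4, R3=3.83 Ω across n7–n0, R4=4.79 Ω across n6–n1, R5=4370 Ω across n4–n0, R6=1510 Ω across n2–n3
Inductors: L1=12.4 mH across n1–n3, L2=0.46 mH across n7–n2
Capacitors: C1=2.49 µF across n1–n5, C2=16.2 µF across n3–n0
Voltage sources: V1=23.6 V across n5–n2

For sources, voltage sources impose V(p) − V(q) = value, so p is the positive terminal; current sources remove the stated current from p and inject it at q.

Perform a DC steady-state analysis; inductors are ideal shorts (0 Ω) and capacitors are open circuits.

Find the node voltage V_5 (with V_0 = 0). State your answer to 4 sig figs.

23.59 V

Element admittances at DC:
  I1: injects 0.089 A into n2 (from n5)
  Y(R1) = 0.03472 S between n6,n4
  Y(R2) = 0.01229 S between n5,n4
  I2: injects 0.00305 A into n1 (from n0)
  Y(R3) = 0.2611 S between n7,n0
  L1: short n1↔n3 (DC inductor)
  L2: short n7↔n2 (DC inductor)
  Y(R4) = 0.2088 S between n6,n1
  Y(C1) = 0.000 S between n1,n5
  Y(C2) = 0.000 S between n3,n0
  Y(R5) = 0.0002288 S between n4,n0
  Y(R6) = 0.0006623 S between n2,n3
  V1: constraint V(n5)−V(n2) = 23.6
Assemble and solve the 10×10 MNA system:
  V(n1)=21.86  V(n2)=-0.007816  V(n3)=21.86  V(n4)=22.25  V(n5)=23.59  V(n6)=21.92  V(n7)=-0.007816
  i(L1)=0.01448  i(L2)=0.002041  i(V1)=-0.1055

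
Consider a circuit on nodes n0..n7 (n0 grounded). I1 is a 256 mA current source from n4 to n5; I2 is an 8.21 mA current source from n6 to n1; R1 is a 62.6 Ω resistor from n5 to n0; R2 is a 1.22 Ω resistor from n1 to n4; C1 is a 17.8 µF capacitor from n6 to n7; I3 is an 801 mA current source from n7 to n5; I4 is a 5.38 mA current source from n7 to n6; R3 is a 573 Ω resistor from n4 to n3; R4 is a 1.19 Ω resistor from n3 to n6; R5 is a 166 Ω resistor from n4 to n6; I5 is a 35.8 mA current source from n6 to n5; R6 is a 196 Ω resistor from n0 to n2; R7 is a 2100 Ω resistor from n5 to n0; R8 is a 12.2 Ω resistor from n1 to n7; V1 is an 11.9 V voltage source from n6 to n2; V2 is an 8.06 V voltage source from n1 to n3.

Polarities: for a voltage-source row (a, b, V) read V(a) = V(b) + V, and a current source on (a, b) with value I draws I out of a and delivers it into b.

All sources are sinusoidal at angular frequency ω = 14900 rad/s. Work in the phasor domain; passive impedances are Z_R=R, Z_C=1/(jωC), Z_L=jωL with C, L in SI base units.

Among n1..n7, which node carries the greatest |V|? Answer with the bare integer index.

2

Element admittances at ω=14900 rad/s:
  I1: injects 0.256 A into n5 (from n4)
  I2: injects 0.00821 A into n1 (from n6)
  Y(R1) = 0.01597+0.000j S between n5,n0
  Y(R2) = 0.8197+0.000j S between n1,n4
  Y(C1) = 0.000+0.2652j S between n6,n7
  I3: injects 0.801 A into n5 (from n7)
  I4: injects 0.00538 A into n6 (from n7)
  Y(R3) = 0.001745+0.000j S between n4,n3
  Y(R4) = 0.8403+0.000j S between n3,n6
  Y(R5) = 0.006024+0.000j S between n4,n6
  I5: injects 0.0358 A into n5 (from n6)
  Y(R6) = 0.005102+0.000j S between n0,n2
  Y(R7) = 0.0004762+0.000j S between n5,n0
  Y(R8) = 0.08197+0.000j S between n1,n7
  V1: constraint V(n6)−V(n2) = 11.9
  V2: constraint V(n1)−V(n3) = 8.06
Assemble and solve the 9×9 MNA system:
  V(n1)=-195.3+0.07095j  V(n2)=-214.2+0.000j  V(n3)=-203.3+0.07095j  V(n4)=-195.7+0.07043j  V(n5)=66.43+0.000j  V(n6)=-202.3+0.000j  V(n7)=-202.5+0.8035j
  i(V1)=-1.093+0.000j  i(V2)=-0.8944+0.05962j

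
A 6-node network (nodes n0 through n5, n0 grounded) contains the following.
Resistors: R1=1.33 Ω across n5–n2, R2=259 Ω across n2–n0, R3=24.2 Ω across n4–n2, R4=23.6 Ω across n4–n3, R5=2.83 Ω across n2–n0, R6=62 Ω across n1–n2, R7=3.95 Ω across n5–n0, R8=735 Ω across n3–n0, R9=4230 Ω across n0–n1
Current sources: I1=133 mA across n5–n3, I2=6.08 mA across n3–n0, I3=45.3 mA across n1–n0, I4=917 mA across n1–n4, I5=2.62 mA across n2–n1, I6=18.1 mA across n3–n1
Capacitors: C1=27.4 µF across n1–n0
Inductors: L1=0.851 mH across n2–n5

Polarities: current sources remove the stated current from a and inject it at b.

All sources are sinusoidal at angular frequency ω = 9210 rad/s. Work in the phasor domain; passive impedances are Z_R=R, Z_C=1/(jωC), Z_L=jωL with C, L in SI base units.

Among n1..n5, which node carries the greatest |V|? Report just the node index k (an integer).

3

MNA unknowns: 5 node voltages V₁..V_5
R1: Y=0.7519+0.000j on G[5,2]
I1: z[5]−=0.133, z[3]+=0.133
R2: Y=0.003861+0.000j on G[2,0]
R3: Y=0.04132+0.000j on G[4,2]
R4: Y=0.04237+0.000j on G[4,3]
I2: z[3]−=0.00608, z[0]+=0.00608
C1: Y=0.000+0.2524j on G[1,0]
R5: Y=0.3534+0.000j on G[2,0]
R6: Y=0.01613+0.000j on G[1,2]
R7: Y=0.2532+0.000j on G[5,0]
R8: Y=0.001361+0.000j on G[3,0]
L1: Y=0.000-0.1276j on G[2,5]
I3: z[1]−=0.0453, z[0]+=0.0453
I4: z[1]−=0.917, z[4]+=0.917
I5: z[2]−=0.00262, z[1]+=0.00262
R9: Y=0.0002364+0.000j on G[0,1]
I6: z[3]−=0.0181, z[1]+=0.0181
solve → V1=-0.2261+3.617j, V2=1.564+0.1327j, V3=27.19+0.1246j, V4=25.49+0.1286j, V5=1.050+0.03406j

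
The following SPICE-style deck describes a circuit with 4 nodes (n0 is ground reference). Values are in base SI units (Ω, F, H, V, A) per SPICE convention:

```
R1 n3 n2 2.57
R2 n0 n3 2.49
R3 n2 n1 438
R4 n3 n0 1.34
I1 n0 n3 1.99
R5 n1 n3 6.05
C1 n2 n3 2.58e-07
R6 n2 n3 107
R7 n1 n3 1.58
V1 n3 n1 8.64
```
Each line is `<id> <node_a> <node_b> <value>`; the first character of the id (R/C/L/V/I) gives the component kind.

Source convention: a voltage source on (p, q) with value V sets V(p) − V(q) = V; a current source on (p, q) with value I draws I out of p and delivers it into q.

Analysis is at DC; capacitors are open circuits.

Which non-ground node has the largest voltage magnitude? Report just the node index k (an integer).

Element admittances at DC:
  Y(R1) = 0.3891 S between n3,n2
  Y(R2) = 0.4016 S between n0,n3
  Y(R3) = 0.002283 S between n2,n1
  Y(R4) = 0.7463 S between n3,n0
  I1: injects 1.99 A into n3 (from n0)
  Y(R5) = 0.1653 S between n1,n3
  Y(C1) = 0.000 S between n2,n3
  Y(R6) = 0.009346 S between n2,n3
  Y(R7) = 0.6329 S between n1,n3
  V1: constraint V(n3)−V(n1) = 8.64
Assemble and solve the 4×4 MNA system:
  V(n1)=-6.906  V(n2)=1.684  V(n3)=1.734
  i(V1)=-6.916

1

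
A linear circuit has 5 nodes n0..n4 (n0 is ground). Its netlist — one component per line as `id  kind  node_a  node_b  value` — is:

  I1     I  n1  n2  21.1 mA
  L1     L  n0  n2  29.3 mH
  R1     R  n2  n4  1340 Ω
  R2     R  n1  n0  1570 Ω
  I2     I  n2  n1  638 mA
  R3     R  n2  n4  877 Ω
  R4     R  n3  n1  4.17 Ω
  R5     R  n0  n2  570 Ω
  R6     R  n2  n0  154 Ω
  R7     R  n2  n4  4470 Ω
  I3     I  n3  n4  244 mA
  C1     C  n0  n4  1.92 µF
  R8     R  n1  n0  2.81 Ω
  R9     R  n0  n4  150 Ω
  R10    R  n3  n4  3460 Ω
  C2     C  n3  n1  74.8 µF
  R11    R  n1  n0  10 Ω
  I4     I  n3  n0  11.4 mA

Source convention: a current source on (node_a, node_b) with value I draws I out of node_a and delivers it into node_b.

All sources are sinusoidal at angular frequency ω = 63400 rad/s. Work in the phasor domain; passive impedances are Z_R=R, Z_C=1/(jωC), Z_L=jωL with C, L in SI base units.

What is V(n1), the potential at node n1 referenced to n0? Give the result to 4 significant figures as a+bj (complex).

0.7914-0.0006514j V

Apply KCL at each of the 4 non-ground nodes and solve the resulting linear system.
Node n1: branches {I1, R2, I2, R4, R8, C2, R11} → V_1 = 0.7914-0.0006514j
Node n2: branches {I1, L1, R1, I2, R3, R5, R6, R7} → V_2 = -59.38-3.285j
Node n3: branches {R4, I3, R10, C2, I4} → V_3 = 0.7886+0.05311j
Node n4: branches {R1, R3, R7, I3, C1, R9, R10} → V_4 = 0.01585-0.9757j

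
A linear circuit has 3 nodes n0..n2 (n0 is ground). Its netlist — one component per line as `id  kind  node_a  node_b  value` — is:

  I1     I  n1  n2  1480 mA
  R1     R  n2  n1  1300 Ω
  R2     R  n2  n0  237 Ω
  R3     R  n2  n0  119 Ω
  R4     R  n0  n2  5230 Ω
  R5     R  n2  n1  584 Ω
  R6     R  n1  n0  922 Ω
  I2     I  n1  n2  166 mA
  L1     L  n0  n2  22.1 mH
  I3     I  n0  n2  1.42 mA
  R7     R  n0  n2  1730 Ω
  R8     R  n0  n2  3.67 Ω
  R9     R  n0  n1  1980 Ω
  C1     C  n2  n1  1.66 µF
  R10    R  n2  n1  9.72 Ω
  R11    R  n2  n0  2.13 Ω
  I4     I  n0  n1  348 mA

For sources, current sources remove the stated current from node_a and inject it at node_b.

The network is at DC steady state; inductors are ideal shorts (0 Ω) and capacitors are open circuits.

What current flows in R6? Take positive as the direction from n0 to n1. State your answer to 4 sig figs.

0.01316 A

MNA unknowns: 2 node voltages V₁..V_2 plus 1 source current (L1)
I1: z[1]−=1.48, z[2]+=1.48
R1: Y=0.0007692 on G[2,1]
R2: Y=0.004219 on G[2,0]
R3: Y=0.008403 on G[2,0]
R4: Y=0.0001912 on G[0,2]
R5: Y=0.001712 on G[2,1]
R6: Y=0.001085 on G[1,0]
I2: z[1]−=0.166, z[2]+=0.166
L1: row V0−V2=0, i_L1 at 0,2
I3: z[0]−=0.00142, z[2]+=0.00142
R7: Y=0.0005780 on G[0,2]
R8: Y=0.2725 on G[0,2]
R9: Y=0.0005051 on G[0,1]
C1: Y=0.000 on G[2,1]
R10: Y=0.1029 on G[2,1]
R11: Y=0.4695 on G[2,0]
I4: z[0]−=0.348, z[1]+=0.348
solve → V1=-12.14, V2=0.000
aux → i_L1=-0.3687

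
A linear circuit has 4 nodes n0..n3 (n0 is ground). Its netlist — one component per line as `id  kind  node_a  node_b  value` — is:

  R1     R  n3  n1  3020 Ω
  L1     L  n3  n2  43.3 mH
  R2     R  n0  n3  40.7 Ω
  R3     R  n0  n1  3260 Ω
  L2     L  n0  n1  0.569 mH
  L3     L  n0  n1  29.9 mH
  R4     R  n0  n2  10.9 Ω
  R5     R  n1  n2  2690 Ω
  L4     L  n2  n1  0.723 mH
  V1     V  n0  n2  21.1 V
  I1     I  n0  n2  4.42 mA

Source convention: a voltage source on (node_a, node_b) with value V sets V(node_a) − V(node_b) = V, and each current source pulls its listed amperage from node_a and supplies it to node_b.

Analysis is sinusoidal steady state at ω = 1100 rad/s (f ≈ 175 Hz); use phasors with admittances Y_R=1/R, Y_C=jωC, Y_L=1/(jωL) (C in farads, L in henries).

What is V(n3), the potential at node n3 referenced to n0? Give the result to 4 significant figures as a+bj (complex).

-8.839+10.34j V

Element admittances at ω=1100 rad/s:
  Y(R1) = 0.0003311+0.000j S between n3,n1
  Y(L1) = 0.000-0.02100j S between n3,n2
  Y(R2) = 0.02457+0.000j S between n0,n3
  Y(R3) = 0.0003067+0.000j S between n0,n1
  Y(L2) = 0.000-1.598j S between n0,n1
  Y(L3) = 0.000-0.03040j S between n0,n1
  Y(R4) = 0.09174+0.000j S between n0,n2
  Y(R5) = 0.0003717+0.000j S between n1,n2
  Y(L4) = 0.000-1.257j S between n2,n1
  V1: constraint V(n0)−V(n2) = 21.1
  I1: injects 0.00442 A into n2 (from n0)
Assemble and solve the 4×4 MNA system:
  V(n1)=-9.196-0.0005151j  V(n2)=-21.10+0.000j  V(n3)=-8.839+10.34j
  i(V1)=-2.161+15.23j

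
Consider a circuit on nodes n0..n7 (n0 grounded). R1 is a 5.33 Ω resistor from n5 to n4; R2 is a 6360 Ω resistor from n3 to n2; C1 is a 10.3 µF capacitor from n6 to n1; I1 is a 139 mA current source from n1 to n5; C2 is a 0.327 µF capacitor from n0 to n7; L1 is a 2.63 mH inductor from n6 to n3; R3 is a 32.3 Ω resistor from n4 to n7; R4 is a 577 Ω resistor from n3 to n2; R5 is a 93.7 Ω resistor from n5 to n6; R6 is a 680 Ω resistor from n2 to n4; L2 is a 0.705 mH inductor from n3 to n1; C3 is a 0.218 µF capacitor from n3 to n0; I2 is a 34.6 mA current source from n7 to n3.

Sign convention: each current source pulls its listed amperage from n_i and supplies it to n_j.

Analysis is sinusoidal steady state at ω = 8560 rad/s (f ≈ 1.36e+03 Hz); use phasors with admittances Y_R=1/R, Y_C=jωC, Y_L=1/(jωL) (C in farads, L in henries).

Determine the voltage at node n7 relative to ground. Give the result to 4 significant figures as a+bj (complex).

MNA unknowns: 7 node voltages V₁..V_7
R1: Y=0.1876+0.000j on G[5,4]
R2: Y=0.0001572+0.000j on G[3,2]
C1: Y=0.000+0.08817j on G[6,1]
I1: z[1]−=0.139, z[5]+=0.139
C2: Y=0.000+0.002799j on G[0,7]
L1: Y=0.000-0.04442j on G[6,3]
R3: Y=0.03096+0.000j on G[4,7]
R4: Y=0.001733+0.000j on G[3,2]
R5: Y=0.01067+0.000j on G[5,6]
R6: Y=0.001471+0.000j on G[2,4]
L2: Y=0.000-0.1657j on G[3,1]
C3: Y=0.000+0.001866j on G[3,0]
I2: z[7]−=0.0346, z[3]+=0.0346
solve → V1=-4.359+1.784j, V2=-0.6628+0.5449j, V3=-4.409+1.583j, V4=4.152-0.7898j, V5=4.390-0.7564j, V6=-4.452-0.1695j, V7=2.939-1.056j

2.939-1.056j V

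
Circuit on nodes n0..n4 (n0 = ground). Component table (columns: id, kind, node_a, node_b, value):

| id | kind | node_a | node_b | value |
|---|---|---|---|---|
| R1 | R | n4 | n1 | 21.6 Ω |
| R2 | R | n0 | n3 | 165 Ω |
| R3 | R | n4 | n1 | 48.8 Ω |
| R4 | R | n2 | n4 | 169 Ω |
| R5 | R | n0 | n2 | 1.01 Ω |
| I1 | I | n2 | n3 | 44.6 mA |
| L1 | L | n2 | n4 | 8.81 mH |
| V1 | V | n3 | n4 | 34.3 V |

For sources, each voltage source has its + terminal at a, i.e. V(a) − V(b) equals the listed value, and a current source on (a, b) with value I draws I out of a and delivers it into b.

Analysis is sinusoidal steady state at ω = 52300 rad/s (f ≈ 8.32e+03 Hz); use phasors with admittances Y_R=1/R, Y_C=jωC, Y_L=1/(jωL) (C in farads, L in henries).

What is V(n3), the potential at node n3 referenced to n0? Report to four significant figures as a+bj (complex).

MNA unknowns: 4 node voltages V₁..V_4 plus 1 source current (V1)
R1: Y=0.04630+0.000j on G[4,1]
R2: Y=0.006061+0.000j on G[0,3]
R3: Y=0.02049+0.000j on G[4,1]
R4: Y=0.005917+0.000j on G[2,4]
R5: Y=0.9901+0.000j on G[0,2]
I1: z[2]−=0.0446, z[3]+=0.0446
L1: Y=0.000-0.002170j on G[2,4]
V1: row V3−V4=34.3, i_V1 at 3,4
solve → V1=-13.26-2.373j, V2=-0.1288+0.01452j, V3=21.04-2.373j, V4=-13.26-2.373j
aux → i_V1=-0.08290+0.01438j

21.04-2.373j V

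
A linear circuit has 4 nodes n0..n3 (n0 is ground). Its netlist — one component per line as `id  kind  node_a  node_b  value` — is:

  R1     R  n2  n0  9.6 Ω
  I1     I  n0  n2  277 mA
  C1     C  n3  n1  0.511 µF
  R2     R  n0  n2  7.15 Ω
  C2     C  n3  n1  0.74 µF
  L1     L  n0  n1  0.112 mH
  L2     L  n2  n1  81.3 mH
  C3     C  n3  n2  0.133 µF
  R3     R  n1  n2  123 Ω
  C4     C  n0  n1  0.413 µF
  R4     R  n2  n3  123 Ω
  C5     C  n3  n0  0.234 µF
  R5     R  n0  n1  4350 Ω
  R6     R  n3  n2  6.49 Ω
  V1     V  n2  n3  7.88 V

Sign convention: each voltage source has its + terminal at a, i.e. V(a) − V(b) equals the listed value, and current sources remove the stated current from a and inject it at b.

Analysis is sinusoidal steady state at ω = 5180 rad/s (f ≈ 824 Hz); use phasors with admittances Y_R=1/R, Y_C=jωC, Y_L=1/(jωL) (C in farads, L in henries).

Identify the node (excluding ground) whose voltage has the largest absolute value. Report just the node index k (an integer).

Element admittances at ω=5180 rad/s:
  Y(R1) = 0.1042+0.000j S between n2,n0
  I1: injects 0.277 A into n2 (from n0)
  Y(C1) = 0.000+0.002647j S between n3,n1
  Y(R2) = 0.1399+0.000j S between n0,n2
  Y(C2) = 0.000+0.003833j S between n3,n1
  Y(L1) = 0.000-1.724j S between n0,n1
  Y(L2) = 0.000-0.002375j S between n2,n1
  Y(C3) = 0.000+0.0006889j S between n3,n2
  Y(R3) = 0.008130+0.000j S between n1,n2
  Y(C4) = 0.000+0.002139j S between n0,n1
  Y(R4) = 0.008130+0.000j S between n2,n3
  Y(C5) = 0.000+0.001212j S between n3,n0
  Y(R5) = 0.0002299+0.000j S between n0,n1
  Y(R6) = 0.1541+0.000j S between n3,n2
  V1: constraint V(n2)−V(n3) = 7.88
Assemble and solve the 4×4 MNA system:
  V(n1)=0.02609+0.004578j  V(n2)=1.104+0.2177j  V(n3)=-6.776+0.2177j
  i(V1)=-1.280-0.05772j

3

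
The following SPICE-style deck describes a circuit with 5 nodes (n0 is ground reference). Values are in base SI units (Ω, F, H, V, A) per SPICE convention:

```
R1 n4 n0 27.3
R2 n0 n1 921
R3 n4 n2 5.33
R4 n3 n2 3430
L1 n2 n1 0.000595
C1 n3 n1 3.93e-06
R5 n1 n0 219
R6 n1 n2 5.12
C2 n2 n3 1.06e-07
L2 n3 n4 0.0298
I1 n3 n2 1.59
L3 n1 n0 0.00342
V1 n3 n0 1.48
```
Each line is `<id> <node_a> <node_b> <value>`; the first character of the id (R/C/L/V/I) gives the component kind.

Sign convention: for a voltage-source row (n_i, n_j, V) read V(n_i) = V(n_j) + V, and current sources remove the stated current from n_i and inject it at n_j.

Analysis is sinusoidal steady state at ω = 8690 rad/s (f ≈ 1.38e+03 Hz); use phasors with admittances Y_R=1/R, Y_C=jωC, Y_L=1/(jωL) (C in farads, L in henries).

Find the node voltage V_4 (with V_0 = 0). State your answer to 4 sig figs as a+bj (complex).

36.26+3.023j V

Element admittances at ω=8690 rad/s:
  Y(R1) = 0.03663+0.000j S between n4,n0
  Y(R2) = 0.001086+0.000j S between n0,n1
  Y(R3) = 0.1876+0.000j S between n4,n2
  Y(R4) = 0.0002915+0.000j S between n3,n2
  Y(L1) = 0.000-0.1934j S between n2,n1
  Y(C1) = 0.000+0.03415j S between n3,n1
  Y(R5) = 0.004566+0.000j S between n1,n0
  Y(R6) = 0.1953+0.000j S between n1,n2
  Y(C2) = 0.000+0.0009211j S between n2,n3
  Y(L2) = 0.000-0.003862j S between n3,n4
  I1: injects 1.59 A into n2 (from n3)
  Y(L3) = 0.000-0.03365j S between n1,n0
  V1: constraint V(n3)−V(n0) = 1.48
Assemble and solve the 5×5 MNA system:
  V(n1)=42.74+2.323j  V(n2)=43.41+2.897j  V(n3)=1.480+0.000j  V(n4)=36.26+3.023j
  i(V1)=-1.648+1.314j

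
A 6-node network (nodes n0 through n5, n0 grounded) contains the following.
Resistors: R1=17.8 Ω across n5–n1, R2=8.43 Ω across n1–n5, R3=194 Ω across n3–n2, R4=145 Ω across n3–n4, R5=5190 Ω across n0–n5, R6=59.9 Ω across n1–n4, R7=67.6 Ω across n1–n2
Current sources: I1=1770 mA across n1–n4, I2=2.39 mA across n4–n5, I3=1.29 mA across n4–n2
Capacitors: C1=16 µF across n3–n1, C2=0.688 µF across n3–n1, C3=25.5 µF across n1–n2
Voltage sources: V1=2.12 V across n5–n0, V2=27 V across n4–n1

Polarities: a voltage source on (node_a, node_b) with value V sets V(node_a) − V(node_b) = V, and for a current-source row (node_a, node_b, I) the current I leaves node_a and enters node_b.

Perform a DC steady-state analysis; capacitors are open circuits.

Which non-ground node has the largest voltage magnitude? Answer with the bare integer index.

4

Apply KCL at each of the 5 non-ground nodes and solve the resulting linear system.
Node n1: branches {R1, I1, R2, C1, C2, C3, R6, R7, V2} → V_1 = 2.106
Node n2: branches {R3, C3, I3, R7} → V_2 = 6.668
Node n3: branches {R3, R4, C1, C2} → V_3 = 19.51
Node n4: branches {I1, R4, I2, I3, R6, V2} → V_4 = 29.11
Node n5: branches {R1, R2, R5, I2, V1} → V_5 = 2.120
Source currents: i(V1)=-0.0004085, i(V2)=1.249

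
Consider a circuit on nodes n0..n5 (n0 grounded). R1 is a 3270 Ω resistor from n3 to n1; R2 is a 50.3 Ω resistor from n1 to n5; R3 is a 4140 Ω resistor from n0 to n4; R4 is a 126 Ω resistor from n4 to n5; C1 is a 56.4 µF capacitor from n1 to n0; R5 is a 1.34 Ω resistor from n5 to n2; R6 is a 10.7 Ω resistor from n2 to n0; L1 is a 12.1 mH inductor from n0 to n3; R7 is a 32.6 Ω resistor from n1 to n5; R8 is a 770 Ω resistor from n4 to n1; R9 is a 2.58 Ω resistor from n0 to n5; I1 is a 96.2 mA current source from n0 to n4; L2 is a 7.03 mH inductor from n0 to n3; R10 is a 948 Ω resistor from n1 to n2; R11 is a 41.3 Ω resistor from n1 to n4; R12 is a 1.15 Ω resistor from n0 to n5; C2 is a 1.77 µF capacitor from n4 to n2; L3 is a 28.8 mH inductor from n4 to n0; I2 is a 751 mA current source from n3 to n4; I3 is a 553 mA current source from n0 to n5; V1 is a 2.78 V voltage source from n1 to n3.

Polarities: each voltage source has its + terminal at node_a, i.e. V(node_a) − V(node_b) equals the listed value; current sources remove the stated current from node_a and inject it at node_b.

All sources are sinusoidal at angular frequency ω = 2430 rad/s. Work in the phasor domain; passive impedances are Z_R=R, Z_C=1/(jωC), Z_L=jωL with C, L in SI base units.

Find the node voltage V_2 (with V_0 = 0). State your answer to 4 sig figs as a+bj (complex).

Apply KCL at each of the 5 non-ground nodes and solve the resulting linear system.
Node n1: branches {R1, R2, C1, R7, R8, R10, R11, V1} → V_1 = -2.205+0.1943j
Node n2: branches {R5, R6, R10, C2} → V_2 = 0.3363+0.2001j
Node n3: branches {R1, L1, L2, I2, V1} → V_3 = -4.985+0.1943j
Node n4: branches {R3, R4, R8, I1, R11, C2, L3, I2} → V_4 = 21.59+6.615j
Node n5: branches {R2, R4, R5, R7, R9, R12, I3} → V_5 = 0.4189+0.1026j
Source currents: i(V1)=0.7681+0.4613j

0.3363+0.2001j V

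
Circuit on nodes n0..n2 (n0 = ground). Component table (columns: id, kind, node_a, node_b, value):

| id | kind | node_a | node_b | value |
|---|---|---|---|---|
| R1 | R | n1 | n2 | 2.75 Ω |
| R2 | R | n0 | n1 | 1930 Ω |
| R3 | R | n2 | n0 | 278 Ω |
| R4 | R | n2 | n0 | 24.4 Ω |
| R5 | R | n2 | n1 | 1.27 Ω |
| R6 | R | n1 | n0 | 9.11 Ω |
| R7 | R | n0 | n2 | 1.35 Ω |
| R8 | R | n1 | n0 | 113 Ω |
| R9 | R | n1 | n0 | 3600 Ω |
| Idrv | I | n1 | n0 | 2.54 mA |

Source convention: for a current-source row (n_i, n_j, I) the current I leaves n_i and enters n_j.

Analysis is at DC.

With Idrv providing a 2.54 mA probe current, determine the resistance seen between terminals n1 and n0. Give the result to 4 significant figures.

MNA unknowns: 2 node voltages V₁..V_2
R1: Y=0.3636 on G[1,2]
R2: Y=0.0005181 on G[0,1]
R3: Y=0.003597 on G[2,0]
R4: Y=0.04098 on G[2,0]
R5: Y=0.7874 on G[2,1]
R6: Y=0.1098 on G[1,0]
R7: Y=0.7407 on G[0,2]
R8: Y=0.008850 on G[1,0]
R9: Y=0.0002778 on G[1,0]
Idrv: z[1]−=0.00254, z[0]+=0.00254
solve → V1=-0.004333, V2=-0.002576

R_eq = 1.706 Ω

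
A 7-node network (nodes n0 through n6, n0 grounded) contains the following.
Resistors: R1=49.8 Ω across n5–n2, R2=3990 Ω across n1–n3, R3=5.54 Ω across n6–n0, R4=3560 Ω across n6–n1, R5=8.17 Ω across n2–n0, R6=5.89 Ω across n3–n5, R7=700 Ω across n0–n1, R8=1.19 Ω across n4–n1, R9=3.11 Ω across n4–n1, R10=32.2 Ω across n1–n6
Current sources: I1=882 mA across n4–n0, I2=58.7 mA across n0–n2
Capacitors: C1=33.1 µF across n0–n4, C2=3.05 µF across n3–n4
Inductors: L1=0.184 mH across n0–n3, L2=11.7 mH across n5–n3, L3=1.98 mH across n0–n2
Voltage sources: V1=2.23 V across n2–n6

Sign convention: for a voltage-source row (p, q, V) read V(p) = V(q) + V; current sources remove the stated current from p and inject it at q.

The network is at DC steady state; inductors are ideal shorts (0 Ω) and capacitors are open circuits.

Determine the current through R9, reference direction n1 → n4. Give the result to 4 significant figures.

0.2441 A

Apply KCL at each of the 6 non-ground nodes and solve the resulting linear system.
Node n1: branches {R2, R4, R7, R8, R9, R10} → V_1 = -28.83
Node n2: branches {R1, R5, I2, L3, V1} → V_2 = 0.000
Node n3: branches {R2, R6, L1, L2, C2} → V_3 = 0.000
Node n4: branches {I1, C1, R8, R9, C2} → V_4 = -29.59
Node n5: branches {R1, R6, L2} → V_5 = 0.000
Node n6: branches {R3, R4, R10, V1} → V_6 = -2.230
Source currents: i(L1)=0.007226, i(L2)=0.000, i(L3)=0.3724, i(V1)=0.4311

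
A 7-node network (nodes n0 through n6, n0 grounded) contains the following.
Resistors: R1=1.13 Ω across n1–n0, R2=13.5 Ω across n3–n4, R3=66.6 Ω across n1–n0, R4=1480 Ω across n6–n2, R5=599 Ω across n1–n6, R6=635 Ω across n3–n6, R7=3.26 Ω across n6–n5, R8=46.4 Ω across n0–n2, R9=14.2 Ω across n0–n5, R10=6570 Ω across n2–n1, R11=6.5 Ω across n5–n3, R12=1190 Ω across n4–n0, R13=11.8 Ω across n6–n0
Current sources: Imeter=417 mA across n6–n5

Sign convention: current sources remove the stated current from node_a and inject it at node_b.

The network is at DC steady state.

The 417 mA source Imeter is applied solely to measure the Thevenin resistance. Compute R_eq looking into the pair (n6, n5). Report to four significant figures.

R_eq = 2.878 Ω

MNA unknowns: 6 node voltages V₁..V_6
R1: Y=0.8850 on G[1,0]
R2: Y=0.07407 on G[3,4]
R3: Y=0.01502 on G[1,0]
R4: Y=0.0006757 on G[6,2]
R5: Y=0.001669 on G[1,6]
R6: Y=0.001575 on G[3,6]
R7: Y=0.3067 on G[6,5]
R8: Y=0.02155 on G[0,2]
R9: Y=0.07042 on G[0,5]
R10: Y=0.0001522 on G[2,1]
R11: Y=0.1538 on G[5,3]
R12: Y=0.0008403 on G[4,0]
R13: Y=0.08475 on G[6,0]
Imeter: z[6]−=0.417, z[5]+=0.417
solve → V1=-0.001002, V2=-0.01631, V3=0.6444, V4=0.6372, V5=0.6600, V6=-0.5400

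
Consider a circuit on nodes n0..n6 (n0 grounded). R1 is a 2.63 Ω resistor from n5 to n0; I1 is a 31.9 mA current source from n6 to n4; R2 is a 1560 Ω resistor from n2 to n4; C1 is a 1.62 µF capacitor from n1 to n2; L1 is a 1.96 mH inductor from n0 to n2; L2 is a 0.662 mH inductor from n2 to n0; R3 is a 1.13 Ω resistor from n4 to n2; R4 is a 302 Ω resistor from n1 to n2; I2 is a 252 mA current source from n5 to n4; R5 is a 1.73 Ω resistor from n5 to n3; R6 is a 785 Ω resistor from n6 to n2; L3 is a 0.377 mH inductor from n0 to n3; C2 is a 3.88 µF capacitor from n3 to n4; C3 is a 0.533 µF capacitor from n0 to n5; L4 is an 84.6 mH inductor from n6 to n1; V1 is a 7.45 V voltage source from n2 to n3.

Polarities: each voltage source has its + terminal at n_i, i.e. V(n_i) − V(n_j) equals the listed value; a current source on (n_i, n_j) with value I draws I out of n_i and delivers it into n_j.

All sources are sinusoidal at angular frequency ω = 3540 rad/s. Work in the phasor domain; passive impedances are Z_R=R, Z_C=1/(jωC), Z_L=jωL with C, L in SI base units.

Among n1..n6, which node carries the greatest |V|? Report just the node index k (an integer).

1

Element admittances at ω=3540 rad/s:
  Y(R1) = 0.3802+0.000j S between n5,n0
  I1: injects 0.0319 A into n4 (from n6)
  Y(R2) = 0.0006410+0.000j S between n2,n4
  Y(C1) = 0.000+0.005735j S between n1,n2
  Y(L1) = 0.000-0.1441j S between n0,n2
  Y(L2) = 0.000-0.4267j S between n2,n0
  Y(R3) = 0.8850+0.000j S between n4,n2
  Y(R4) = 0.003311+0.000j S between n1,n2
  I2: injects 0.252 A into n4 (from n5)
  Y(R5) = 0.5780+0.000j S between n5,n3
  Y(R6) = 0.001274+0.000j S between n6,n2
  Y(L3) = 0.000-0.7493j S between n0,n3
  Y(C2) = 0.000+0.01374j S between n3,n4
  Y(C3) = 0.000+0.001887j S between n0,n5
  Y(L4) = 0.000-0.003339j S between n6,n1
  V1: constraint V(n2)−V(n3) = 7.45
Assemble and solve the 7×7 MNA system:
  V(n1)=2.936+4.697j  V(n2)=4.334+0.6174j  V(n3)=-3.116+0.6174j  V(n4)=4.653+0.4969j  V(n5)=-2.142+0.3767j  V(n6)=1.291-3.696j
  i(V1)=-0.1021+2.367j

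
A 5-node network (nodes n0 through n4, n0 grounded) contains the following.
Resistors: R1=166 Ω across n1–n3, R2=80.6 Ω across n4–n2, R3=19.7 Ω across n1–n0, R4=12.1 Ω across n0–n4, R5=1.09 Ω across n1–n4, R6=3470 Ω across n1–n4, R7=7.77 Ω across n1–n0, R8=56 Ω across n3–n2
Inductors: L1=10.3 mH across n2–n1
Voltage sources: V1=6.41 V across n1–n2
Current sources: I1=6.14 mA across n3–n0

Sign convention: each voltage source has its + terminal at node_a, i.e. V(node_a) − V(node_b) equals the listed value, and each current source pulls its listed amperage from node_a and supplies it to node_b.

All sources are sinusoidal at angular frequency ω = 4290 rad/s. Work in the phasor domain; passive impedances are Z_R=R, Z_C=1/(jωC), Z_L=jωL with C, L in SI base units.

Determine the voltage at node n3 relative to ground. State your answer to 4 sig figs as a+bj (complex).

-5.049+0.000j V

Apply KCL at each of the 4 non-ground nodes and solve the resulting linear system.
Node n1: branches {R1, R3, R5, L1, R6, R7, V1} → V_1 = 0.001370+0.000j
Node n2: branches {R2, L1, R8, V1} → V_2 = -6.409+0.000j
Node n3: branches {R1, R8, I1} → V_3 = -5.049+0.000j
Node n4: branches {R2, R4, R5, R6} → V_4 = -0.07727+0.000j
Source currents: i(V1)=-0.1028+0.1451j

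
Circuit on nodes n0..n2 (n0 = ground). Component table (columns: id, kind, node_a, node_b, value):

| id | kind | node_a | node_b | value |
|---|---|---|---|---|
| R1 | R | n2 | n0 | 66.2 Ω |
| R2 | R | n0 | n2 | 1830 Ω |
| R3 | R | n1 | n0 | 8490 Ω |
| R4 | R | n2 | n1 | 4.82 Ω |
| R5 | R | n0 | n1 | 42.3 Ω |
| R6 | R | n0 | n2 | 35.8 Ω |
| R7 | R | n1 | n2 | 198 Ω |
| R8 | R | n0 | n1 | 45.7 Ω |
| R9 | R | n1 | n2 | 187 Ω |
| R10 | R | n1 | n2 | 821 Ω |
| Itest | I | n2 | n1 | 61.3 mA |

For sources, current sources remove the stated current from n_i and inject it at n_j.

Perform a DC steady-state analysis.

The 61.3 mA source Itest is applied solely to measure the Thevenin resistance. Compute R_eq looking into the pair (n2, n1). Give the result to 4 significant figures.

MNA unknowns: 2 node voltages V₁..V_2
R1: Y=0.01511 on G[2,0]
R2: Y=0.0005464 on G[0,2]
R3: Y=0.0001178 on G[1,0]
R4: Y=0.2075 on G[2,1]
R5: Y=0.02364 on G[0,1]
R6: Y=0.02793 on G[0,2]
R7: Y=0.005051 on G[1,2]
R8: Y=0.02188 on G[0,1]
R9: Y=0.005348 on G[1,2]
R10: Y=0.001218 on G[1,2]
Itest: z[2]−=0.0613, z[1]+=0.0613
solve → V1=0.1241, V2=-0.1299

R_eq = 4.143 Ω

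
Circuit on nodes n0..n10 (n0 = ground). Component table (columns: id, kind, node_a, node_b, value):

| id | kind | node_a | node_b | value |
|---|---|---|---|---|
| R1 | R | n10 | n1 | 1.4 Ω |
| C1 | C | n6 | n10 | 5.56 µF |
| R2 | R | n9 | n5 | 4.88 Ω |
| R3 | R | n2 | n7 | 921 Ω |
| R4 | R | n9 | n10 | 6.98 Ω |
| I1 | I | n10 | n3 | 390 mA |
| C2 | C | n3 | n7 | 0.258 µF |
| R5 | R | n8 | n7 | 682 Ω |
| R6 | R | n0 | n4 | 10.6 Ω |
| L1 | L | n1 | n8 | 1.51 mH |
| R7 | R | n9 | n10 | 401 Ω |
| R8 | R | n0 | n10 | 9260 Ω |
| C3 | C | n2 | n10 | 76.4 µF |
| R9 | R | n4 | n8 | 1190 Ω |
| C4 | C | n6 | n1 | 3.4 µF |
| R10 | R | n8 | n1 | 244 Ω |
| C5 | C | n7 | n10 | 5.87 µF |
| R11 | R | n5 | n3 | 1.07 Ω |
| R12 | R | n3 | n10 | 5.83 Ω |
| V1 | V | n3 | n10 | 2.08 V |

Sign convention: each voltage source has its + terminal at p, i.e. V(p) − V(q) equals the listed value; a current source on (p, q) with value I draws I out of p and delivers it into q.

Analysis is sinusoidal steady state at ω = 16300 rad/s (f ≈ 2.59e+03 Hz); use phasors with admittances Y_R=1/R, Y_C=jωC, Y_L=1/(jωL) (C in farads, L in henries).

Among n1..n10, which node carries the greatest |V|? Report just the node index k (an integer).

3

MNA unknowns: 10 node voltages V₁..V_10 plus 1 source current (V1)
R1: Y=0.7143+0.000j on G[10,1]
C1: Y=0.000+0.09063j on G[6,10]
R2: Y=0.2049+0.000j on G[9,5]
R3: Y=0.001086+0.000j on G[2,7]
R4: Y=0.1433+0.000j on G[9,10]
I1: z[10]−=0.39, z[3]+=0.39
C2: Y=0.000+0.004205j on G[3,7]
R5: Y=0.001466+0.000j on G[8,7]
R6: Y=0.09434+0.000j on G[0,4]
L1: Y=0.000-0.04063j on G[1,8]
R7: Y=0.002494+0.000j on G[9,10]
R8: Y=0.0001080+0.000j on G[0,10]
C3: Y=0.000+1.245j on G[2,10]
R9: Y=0.0008403+0.000j on G[4,8]
C4: Y=0.000+0.05542j on G[6,1]
R10: Y=0.004098+0.000j on G[8,1]
C5: Y=0.000+0.09568j on G[7,10]
R11: Y=0.9346+0.000j on G[5,3]
R12: Y=0.1715+0.000j on G[3,10]
V1: row V3−V10=2.08, i_V1 at 3,10
solve → V1=-0.0002908-0.002749j, V2=-0.0004669-0.002815j, V3=2.080-0.002738j, V4=5.367e-07+3.135e-06j, V5=1.906-0.002738j, V6=-0.0004013-0.002742j, V7=0.08709-0.0005090j, V8=6.079e-05+0.0003550j, V9=1.113-0.002738j, V10=-0.0004689-0.002738j
aux → i_V1=-0.1292-0.008379j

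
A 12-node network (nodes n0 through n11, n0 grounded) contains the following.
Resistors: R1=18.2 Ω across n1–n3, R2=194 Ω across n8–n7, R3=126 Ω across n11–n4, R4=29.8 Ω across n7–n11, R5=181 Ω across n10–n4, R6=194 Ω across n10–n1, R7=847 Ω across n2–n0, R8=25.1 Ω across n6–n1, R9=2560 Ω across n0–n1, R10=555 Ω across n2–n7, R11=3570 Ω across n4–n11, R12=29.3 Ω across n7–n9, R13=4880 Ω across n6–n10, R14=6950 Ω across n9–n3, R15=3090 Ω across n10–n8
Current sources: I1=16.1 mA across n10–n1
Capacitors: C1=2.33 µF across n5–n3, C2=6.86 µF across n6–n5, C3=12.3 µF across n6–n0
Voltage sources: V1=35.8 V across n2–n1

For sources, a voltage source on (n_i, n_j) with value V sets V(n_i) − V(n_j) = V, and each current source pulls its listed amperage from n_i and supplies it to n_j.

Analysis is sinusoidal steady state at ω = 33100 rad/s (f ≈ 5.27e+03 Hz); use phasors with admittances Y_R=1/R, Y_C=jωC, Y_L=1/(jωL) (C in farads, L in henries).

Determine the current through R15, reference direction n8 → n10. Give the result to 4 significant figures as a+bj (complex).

0.003317+1.722e-06j A

Element admittances at ω=33100 rad/s:
  Y(R1) = 0.05495+0.000j S between n1,n3
  Y(R2) = 0.005155+0.000j S between n8,n7
  Y(R3) = 0.007937+0.000j S between n11,n4
  I1: injects 0.0161 A into n1 (from n10)
  Y(R4) = 0.03356+0.000j S between n7,n11
  Y(R5) = 0.005525+0.000j S between n10,n4
  Y(R6) = 0.005155+0.000j S between n10,n1
  Y(R7) = 0.001181+0.000j S between n2,n0
  Y(R8) = 0.03984+0.000j S between n6,n1
  Y(R9) = 0.0003906+0.000j S between n0,n1
  Y(R10) = 0.001802+0.000j S between n2,n7
  Y(R11) = 0.0002801+0.000j S between n4,n11
  Y(R12) = 0.03413+0.000j S between n7,n9
  Y(R13) = 0.0002049+0.000j S between n6,n10
  Y(C1) = 0.000+0.07712j S between n5,n3
  Y(R14) = 0.0001439+0.000j S between n9,n3
  Y(R15) = 0.0003236+0.000j S between n10,n8
  Y(C2) = 0.000+0.2271j S between n6,n5
  Y(C3) = 0.000+0.4071j S between n6,n0
  V1: constraint V(n2)−V(n1) = 35.8
Assemble and solve the 12×12 MNA system:
  V(n1)=-0.5509+0.2995j  V(n2)=35.25+0.2995j  V(n3)=-0.1469+0.4518j  V(n4)=9.128+0.2985j  V(n5)=-0.03811+0.1905j  V(n6)=-0.001156+0.1017j  V(n7)=14.09+0.3011j  V(n8)=13.45+0.3007j  V(n9)=14.03+0.3017j  V(n10)=3.198+0.2954j  V(n11)=13.12+0.3006j
  i(V1)=-0.07974-0.0003507j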